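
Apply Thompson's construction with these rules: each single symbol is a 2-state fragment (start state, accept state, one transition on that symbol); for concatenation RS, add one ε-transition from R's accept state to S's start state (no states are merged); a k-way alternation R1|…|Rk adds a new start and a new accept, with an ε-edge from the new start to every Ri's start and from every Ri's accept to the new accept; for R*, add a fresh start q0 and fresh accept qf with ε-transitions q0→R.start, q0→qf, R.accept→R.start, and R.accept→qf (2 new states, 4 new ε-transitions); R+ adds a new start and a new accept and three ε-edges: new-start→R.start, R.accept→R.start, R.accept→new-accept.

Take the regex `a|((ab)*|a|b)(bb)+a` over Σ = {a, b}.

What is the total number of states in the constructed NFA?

24

Building bottom-up:
Each of the 8 symbol leaves contributes a 2-state fragment.
  ab : 4 states
  (ab)* : 6 states
  (ab)*|a|b : 12 states
  bb : 4 states
  (bb)+ : 6 states
  ((ab)*|a|b)(bb)+a : 20 states
  a|((ab)*|a|b)(bb)+a : 24 states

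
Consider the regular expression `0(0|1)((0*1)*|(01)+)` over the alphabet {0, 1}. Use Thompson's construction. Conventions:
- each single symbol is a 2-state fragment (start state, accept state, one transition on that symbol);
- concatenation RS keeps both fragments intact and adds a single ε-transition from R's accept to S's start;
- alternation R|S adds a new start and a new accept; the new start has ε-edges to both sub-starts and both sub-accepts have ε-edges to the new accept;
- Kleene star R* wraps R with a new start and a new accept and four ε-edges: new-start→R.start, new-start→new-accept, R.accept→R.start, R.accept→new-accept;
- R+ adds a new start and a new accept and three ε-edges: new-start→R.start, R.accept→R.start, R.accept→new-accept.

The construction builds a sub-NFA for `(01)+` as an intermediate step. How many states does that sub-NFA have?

6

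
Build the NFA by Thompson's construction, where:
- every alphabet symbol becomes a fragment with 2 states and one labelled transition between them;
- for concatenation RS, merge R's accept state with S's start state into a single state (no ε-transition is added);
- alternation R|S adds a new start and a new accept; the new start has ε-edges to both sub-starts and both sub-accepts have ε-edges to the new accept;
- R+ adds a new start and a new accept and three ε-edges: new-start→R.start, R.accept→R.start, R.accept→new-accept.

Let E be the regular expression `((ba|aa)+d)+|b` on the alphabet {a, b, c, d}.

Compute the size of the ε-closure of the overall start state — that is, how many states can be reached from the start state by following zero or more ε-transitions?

7

Compute the ε-closure size of each fragment's start state recursively; a symbol fragment's start has no outgoing ε-edge, so its closure is just itself (size 1).
  ba : same as the first factor's closure: |ε-closure| = 1
  aa : |ε-closure| equals the left operand's closure size = 1 (its accept is not ε-reachable, so the closure stops there)
  ba|aa : new start ε-reaches every alternative's start; none of them accept ε, so the new accept is not reached: |ε-closure| = 1 + 1 + 1 = 3
  (ba|aa)+ : |ε-closure| = 1 + 3 = 4 (the body doesn't accept ε, so the new accept is not reached)
  (ba|aa)+d : same as the first factor's closure: |ε-closure| = 4
  ((ba|aa)+d)+ : new start ε-reaches only the body's start; the new accept needs a symbol first: |ε-closure| = 1 + 4 = 5
  ((ba|aa)+d)+|b : new start ε-reaches every alternative's start; none of them accept ε, so the new accept is not reached: |ε-closure| = 1 + 5 + 1 = 7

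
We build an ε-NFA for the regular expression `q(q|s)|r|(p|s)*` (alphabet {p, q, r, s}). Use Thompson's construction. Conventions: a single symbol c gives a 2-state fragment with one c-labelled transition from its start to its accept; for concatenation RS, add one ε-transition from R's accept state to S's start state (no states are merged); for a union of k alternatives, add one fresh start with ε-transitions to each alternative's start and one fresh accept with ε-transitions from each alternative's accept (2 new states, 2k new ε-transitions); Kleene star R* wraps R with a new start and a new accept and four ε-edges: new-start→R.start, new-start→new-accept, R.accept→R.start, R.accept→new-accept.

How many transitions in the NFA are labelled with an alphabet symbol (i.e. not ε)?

6

Per subexpression:
Each of the 6 symbol leaves contributes exactly 1 symbol transition.
  q|s — 2 symbol transitions
  q(q|s) — 3 symbol transitions
  p|s — 2 symbol transitions
  (p|s)* — 2 symbol transitions
  q(q|s)|r|(p|s)* — 6 symbol transitions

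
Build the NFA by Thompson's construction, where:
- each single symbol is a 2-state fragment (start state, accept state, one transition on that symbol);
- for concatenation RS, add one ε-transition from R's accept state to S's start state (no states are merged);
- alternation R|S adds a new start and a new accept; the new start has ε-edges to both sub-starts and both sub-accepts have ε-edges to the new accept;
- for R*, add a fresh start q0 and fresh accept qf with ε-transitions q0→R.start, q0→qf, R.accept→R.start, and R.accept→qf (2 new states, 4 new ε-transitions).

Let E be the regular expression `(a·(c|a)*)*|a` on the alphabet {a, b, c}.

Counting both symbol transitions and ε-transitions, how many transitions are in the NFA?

21

Per subexpression:
Each of the 4 symbol leaves contributes 1 transition (1 symbol, 0 ε).
  c|a : 6 transitions (2 symbol, 4 ε)
  (c|a)* : 10 transitions (2 symbol, 8 ε)
  a·(c|a)* : 12 transitions (3 symbol, 9 ε)
  (a·(c|a)*)* : 16 transitions (3 symbol, 13 ε)
  (a·(c|a)*)*|a : 21 transitions (4 symbol, 17 ε)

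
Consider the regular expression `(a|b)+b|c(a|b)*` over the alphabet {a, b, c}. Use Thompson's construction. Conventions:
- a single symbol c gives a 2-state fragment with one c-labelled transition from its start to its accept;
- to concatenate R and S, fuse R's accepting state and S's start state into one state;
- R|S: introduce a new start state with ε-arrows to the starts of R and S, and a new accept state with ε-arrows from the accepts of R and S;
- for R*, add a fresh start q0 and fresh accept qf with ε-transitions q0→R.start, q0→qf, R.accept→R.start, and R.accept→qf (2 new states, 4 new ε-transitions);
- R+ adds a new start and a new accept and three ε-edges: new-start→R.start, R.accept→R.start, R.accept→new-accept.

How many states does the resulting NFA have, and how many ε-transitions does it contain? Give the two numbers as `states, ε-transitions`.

20, 19

Per subexpression:
Each of the 6 symbol leaves contributes 2 states and 0 ε-transitions.
  a|b = 6 states, 4 ε-transitions
  (a|b)+ = 8 states, 7 ε-transitions
  (a|b)+b = 9 states, 7 ε-transitions
  a|b = 6 states, 4 ε-transitions
  (a|b)* = 8 states, 8 ε-transitions
  c(a|b)* = 9 states, 8 ε-transitions
  (a|b)+b|c(a|b)* = 20 states, 19 ε-transitions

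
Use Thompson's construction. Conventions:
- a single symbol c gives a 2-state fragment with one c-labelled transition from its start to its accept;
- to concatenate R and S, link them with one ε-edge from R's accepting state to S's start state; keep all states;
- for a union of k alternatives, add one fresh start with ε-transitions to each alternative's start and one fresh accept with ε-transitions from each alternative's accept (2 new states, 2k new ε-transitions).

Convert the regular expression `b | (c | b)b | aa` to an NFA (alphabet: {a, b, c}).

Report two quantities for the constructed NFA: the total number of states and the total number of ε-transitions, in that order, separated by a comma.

16, 12

Recursing over subexpressions:
Each of the 6 symbol leaves contributes 2 states and 0 ε-transitions.
  c | b = 6 states, 4 ε-transitions
  (c | b)b = 8 states, 5 ε-transitions
  aa = 4 states, 1 ε-transition
  b | (c | b)b | aa = 16 states, 12 ε-transitions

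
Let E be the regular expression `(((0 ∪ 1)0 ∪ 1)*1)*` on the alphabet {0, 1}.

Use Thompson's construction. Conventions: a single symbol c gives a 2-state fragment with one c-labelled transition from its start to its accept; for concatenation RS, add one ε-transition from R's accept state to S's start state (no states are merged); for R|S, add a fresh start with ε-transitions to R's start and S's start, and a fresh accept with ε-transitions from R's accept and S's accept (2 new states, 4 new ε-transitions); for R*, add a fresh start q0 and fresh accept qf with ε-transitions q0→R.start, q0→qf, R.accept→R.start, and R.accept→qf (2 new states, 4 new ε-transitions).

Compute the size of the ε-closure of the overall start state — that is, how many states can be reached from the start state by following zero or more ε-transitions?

Compute the ε-closure size of each fragment's start state recursively; a symbol fragment's start has no outgoing ε-edge, so its closure is just itself (size 1).
  0 ∪ 1 → |ε-closure| = 1 + 1 + 1 = 3 (the new accept is not ε-reachable since no branch accepts ε)
  (0 ∪ 1)0 → same as the first factor's closure: |ε-closure| = 3
  (0 ∪ 1)0 ∪ 1 → new start ε-reaches every alternative's start; none of them accept ε, so the new accept is not reached: |ε-closure| = 1 + 3 + 1 = 5
  ((0 ∪ 1)0 ∪ 1)* → |ε-closure| = 1 (new start) + 5 (body) + 1 (new accept) = 7
  ((0 ∪ 1)0 ∪ 1)*1 → |ε-closure| = 7 + 1 = 8 (closure spills across the concat boundary because the left factor accepts ε)
  (((0 ∪ 1)0 ∪ 1)*1)* → new start has ε-edges to the inner start and to the new accept, so |ε-closure| = 2 + 8 = 10

10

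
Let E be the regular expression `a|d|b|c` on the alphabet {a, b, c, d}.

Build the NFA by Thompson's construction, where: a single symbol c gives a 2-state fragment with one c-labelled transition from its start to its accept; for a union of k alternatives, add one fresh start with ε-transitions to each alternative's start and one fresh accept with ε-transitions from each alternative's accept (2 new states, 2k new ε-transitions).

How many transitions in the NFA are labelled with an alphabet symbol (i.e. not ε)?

Per subexpression:
Each of the 4 symbol leaves contributes exactly 1 symbol transition.
  a|d|b|c = 4 symbol transitions

4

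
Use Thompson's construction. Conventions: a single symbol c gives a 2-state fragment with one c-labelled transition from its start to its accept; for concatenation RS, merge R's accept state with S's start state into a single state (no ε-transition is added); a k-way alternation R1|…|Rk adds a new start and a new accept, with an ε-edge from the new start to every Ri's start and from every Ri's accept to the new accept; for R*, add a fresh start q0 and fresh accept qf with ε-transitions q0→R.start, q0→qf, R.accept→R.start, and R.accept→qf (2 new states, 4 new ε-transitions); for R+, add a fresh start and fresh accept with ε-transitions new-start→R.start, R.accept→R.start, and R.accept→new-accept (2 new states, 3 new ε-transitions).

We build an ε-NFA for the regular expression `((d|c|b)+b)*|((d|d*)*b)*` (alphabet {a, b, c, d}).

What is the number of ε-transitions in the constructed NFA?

33

Per subexpression:
Each of the 7 symbol leaves contributes 0 ε-transitions.
  d|c|b → 6 ε-transitions
  (d|c|b)+ → 9 ε-transitions
  (d|c|b)+b → 9 ε-transitions
  ((d|c|b)+b)* → 13 ε-transitions
  d* → 4 ε-transitions
  d|d* → 8 ε-transitions
  (d|d*)* → 12 ε-transitions
  (d|d*)*b → 12 ε-transitions
  ((d|d*)*b)* → 16 ε-transitions
  ((d|c|b)+b)*|((d|d*)*b)* → 33 ε-transitions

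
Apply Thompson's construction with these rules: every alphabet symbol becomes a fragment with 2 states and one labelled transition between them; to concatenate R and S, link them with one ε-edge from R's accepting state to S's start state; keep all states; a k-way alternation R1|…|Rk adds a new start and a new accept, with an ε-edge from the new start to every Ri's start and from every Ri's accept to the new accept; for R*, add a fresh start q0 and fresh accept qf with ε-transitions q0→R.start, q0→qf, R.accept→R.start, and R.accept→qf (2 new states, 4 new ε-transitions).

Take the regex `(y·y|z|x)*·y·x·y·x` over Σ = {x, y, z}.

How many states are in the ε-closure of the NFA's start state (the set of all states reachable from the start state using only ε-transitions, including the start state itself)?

Work bottom-up. For each fragment F, track |ε-closure(F.start)| and whether F's accept lies in that closure (i.e. whether F accepts ε). A single-symbol fragment has closure size 1 and does not accept ε.
  y·y → |ε-closure| equals the left operand's closure size = 1 (its accept is not ε-reachable, so the closure stops there)
  y·y|z|x → new start ε-reaches every alternative's start; none of them accept ε, so the new accept is not reached: |ε-closure| = 1 + 1 + 1 + 1 = 4
  (y·y|z|x)* → new start has ε-edges to the inner start and to the new accept, so |ε-closure| = 2 + 4 = 6
  (y·y|z|x)*·y·x·y·x → |ε-closure| = 6 + 1 = 7 (closure spills across the concat boundary because the left factor accepts ε)

7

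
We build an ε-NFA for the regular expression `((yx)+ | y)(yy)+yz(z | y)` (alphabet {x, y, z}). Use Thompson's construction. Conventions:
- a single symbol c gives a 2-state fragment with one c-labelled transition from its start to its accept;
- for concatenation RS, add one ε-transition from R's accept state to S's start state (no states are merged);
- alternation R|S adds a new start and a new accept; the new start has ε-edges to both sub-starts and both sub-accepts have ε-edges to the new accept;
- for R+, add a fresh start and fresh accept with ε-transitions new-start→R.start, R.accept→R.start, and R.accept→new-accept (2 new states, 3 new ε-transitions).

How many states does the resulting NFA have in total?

By structural recursion:
Each of the 9 symbol leaves contributes a 2-state fragment.
  yx → 4 states
  (yx)+ → 6 states
  (yx)+ | y → 10 states
  yy → 4 states
  (yy)+ → 6 states
  z | y → 6 states
  ((yx)+ | y)(yy)+yz(z | y) → 26 states

26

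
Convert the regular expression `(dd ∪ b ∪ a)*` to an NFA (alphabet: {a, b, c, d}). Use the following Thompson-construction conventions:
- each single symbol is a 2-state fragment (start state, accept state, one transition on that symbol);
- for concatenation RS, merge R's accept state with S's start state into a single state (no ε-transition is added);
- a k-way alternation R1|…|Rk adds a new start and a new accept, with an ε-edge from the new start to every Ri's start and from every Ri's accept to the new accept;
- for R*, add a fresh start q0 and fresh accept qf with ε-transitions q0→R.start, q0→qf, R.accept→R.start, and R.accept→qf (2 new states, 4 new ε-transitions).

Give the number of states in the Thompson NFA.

By structural recursion:
Each of the 4 symbol leaves contributes a 2-state fragment.
  dd → 3 states
  dd ∪ b ∪ a → 9 states
  (dd ∪ b ∪ a)* → 11 states

11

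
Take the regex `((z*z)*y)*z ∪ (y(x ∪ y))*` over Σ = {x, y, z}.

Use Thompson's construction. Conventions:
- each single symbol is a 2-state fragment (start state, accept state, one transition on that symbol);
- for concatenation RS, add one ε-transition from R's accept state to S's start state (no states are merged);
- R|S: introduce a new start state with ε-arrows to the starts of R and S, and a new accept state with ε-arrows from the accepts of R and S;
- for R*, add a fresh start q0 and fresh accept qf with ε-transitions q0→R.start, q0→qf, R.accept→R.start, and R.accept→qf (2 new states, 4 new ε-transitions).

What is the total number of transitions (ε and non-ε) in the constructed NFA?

35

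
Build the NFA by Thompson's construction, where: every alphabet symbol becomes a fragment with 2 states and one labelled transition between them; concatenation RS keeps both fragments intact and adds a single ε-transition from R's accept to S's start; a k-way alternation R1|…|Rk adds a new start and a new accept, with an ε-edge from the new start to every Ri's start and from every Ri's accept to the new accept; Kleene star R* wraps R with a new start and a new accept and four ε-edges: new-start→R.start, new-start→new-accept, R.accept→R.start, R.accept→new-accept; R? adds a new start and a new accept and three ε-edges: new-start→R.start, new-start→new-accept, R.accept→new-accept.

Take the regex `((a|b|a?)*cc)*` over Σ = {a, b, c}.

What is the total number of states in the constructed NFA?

18

Recursing over subexpressions:
Each of the 5 symbol leaves contributes a 2-state fragment.
  a? = 4 states
  a|b|a? = 10 states
  (a|b|a?)* = 12 states
  (a|b|a?)*cc = 16 states
  ((a|b|a?)*cc)* = 18 states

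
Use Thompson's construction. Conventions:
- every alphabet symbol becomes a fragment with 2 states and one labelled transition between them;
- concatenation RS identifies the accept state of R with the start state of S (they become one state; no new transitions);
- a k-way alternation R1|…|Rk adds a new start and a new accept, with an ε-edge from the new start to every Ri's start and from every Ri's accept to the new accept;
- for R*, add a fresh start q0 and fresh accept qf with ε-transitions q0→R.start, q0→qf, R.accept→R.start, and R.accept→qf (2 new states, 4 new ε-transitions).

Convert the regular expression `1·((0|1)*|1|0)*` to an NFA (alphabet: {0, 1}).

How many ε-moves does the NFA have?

18

Building bottom-up:
Each of the 5 symbol leaves contributes 0 ε-transitions.
  0|1 — 4 ε-transitions
  (0|1)* — 8 ε-transitions
  (0|1)*|1|0 — 14 ε-transitions
  ((0|1)*|1|0)* — 18 ε-transitions
  1·((0|1)*|1|0)* — 18 ε-transitions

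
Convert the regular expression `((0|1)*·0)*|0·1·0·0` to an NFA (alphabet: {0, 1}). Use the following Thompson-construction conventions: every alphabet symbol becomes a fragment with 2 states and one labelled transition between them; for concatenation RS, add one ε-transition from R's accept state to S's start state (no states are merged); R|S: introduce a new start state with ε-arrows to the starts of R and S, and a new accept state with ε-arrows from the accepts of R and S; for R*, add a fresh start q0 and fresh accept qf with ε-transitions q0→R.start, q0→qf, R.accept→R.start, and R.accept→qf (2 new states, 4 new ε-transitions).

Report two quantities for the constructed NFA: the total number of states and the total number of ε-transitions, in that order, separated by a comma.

22, 20

Per subexpression:
Each of the 7 symbol leaves contributes 2 states and 0 ε-transitions.
  0|1 = 6 states, 4 ε-transitions
  (0|1)* = 8 states, 8 ε-transitions
  (0|1)*·0 = 10 states, 9 ε-transitions
  ((0|1)*·0)* = 12 states, 13 ε-transitions
  0·1·0·0 = 8 states, 3 ε-transitions
  ((0|1)*·0)*|0·1·0·0 = 22 states, 20 ε-transitions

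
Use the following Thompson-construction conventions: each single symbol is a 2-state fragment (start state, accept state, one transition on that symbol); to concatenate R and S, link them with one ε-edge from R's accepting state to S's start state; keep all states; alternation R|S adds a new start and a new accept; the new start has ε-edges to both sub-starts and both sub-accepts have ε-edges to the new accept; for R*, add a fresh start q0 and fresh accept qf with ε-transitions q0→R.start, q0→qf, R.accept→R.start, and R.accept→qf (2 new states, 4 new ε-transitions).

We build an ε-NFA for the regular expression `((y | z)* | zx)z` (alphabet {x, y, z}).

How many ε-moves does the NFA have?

14

Recursing over subexpressions:
Each of the 5 symbol leaves contributes 0 ε-transitions.
  y | z → 4 ε-transitions
  (y | z)* → 8 ε-transitions
  zx → 1 ε-transition
  (y | z)* | zx → 13 ε-transitions
  ((y | z)* | zx)z → 14 ε-transitions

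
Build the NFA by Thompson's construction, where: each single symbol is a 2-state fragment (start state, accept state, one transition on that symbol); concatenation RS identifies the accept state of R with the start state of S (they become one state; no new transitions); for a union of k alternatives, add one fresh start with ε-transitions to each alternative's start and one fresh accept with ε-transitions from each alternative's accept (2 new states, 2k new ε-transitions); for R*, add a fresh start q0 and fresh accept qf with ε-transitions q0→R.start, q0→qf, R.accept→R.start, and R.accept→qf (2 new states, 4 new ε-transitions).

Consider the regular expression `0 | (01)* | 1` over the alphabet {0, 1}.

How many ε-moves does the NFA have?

Bottom-up over the parse tree:
Each of the 4 symbol leaves contributes 0 ε-transitions.
  01 — 0 ε-transitions
  (01)* — 4 ε-transitions
  0 | (01)* | 1 — 10 ε-transitions

10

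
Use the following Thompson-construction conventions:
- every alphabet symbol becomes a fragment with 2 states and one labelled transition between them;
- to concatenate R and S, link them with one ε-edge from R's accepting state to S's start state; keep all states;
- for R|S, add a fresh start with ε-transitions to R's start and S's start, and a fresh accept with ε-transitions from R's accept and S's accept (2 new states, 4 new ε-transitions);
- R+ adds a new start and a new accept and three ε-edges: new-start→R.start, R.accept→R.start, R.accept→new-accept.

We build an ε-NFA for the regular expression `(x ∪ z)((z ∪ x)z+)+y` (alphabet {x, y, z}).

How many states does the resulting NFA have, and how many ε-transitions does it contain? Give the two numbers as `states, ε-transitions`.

Recursing over subexpressions:
Each of the 6 symbol leaves contributes 2 states and 0 ε-transitions.
  x ∪ z → 6 states, 4 ε-transitions
  z ∪ x → 6 states, 4 ε-transitions
  z+ → 4 states, 3 ε-transitions
  (z ∪ x)z+ → 10 states, 8 ε-transitions
  ((z ∪ x)z+)+ → 12 states, 11 ε-transitions
  (x ∪ z)((z ∪ x)z+)+y → 20 states, 17 ε-transitions

20, 17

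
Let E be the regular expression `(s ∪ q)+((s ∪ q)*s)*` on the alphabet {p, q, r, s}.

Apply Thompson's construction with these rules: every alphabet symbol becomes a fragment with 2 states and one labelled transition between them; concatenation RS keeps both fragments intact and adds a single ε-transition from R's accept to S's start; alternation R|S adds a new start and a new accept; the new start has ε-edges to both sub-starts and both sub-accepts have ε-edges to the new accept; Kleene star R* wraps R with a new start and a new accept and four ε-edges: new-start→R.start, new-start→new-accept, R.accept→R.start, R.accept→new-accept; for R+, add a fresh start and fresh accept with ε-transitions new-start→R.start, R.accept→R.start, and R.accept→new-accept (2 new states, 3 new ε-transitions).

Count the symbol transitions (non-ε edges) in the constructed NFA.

Recursing over subexpressions:
Each of the 5 symbol leaves contributes exactly 1 symbol transition.
  s ∪ q — 2 symbol transitions
  (s ∪ q)+ — 2 symbol transitions
  s ∪ q — 2 symbol transitions
  (s ∪ q)* — 2 symbol transitions
  (s ∪ q)*s — 3 symbol transitions
  ((s ∪ q)*s)* — 3 symbol transitions
  (s ∪ q)+((s ∪ q)*s)* — 5 symbol transitions

5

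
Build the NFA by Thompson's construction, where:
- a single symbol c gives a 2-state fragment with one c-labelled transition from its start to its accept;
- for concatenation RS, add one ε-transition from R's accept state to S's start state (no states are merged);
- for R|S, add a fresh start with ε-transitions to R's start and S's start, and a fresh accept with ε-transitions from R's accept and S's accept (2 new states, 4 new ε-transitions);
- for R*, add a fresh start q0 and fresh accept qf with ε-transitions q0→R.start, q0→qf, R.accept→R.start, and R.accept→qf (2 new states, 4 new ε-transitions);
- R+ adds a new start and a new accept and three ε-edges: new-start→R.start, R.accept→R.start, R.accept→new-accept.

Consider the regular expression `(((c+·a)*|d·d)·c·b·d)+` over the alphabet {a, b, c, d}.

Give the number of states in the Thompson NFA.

22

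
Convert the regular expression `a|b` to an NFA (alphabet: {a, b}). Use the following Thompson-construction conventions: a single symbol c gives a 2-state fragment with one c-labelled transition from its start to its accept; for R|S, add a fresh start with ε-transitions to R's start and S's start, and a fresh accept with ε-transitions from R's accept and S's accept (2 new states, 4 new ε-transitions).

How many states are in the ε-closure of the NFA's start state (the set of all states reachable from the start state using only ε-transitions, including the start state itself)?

Work bottom-up. For each fragment F, track |ε-closure(F.start)| and whether F's accept lies in that closure (i.e. whether F accepts ε). A single-symbol fragment has closure size 1 and does not accept ε.
  a|b — |ε-closure| = 1 + 1 + 1 = 3 (the new accept is not ε-reachable since no branch accepts ε)

3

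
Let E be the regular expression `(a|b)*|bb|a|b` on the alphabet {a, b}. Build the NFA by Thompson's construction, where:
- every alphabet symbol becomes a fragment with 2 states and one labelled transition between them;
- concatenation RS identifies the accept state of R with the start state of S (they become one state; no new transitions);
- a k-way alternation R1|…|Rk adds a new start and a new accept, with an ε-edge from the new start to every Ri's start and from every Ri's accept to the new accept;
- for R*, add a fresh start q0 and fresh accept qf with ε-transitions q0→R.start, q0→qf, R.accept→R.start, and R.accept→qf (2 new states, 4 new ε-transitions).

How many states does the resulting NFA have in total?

Bottom-up over the parse tree:
Each of the 6 symbol leaves contributes a 2-state fragment.
  a|b → 6 states
  (a|b)* → 8 states
  bb → 3 states
  (a|b)*|bb|a|b → 17 states

17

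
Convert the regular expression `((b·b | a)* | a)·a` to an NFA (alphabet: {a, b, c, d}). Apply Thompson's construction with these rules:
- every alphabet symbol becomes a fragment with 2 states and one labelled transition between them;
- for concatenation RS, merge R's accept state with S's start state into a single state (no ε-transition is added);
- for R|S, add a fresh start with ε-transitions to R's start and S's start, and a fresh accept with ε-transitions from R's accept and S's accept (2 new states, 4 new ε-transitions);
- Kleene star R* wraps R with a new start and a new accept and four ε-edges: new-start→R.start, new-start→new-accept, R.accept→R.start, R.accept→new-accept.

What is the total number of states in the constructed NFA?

14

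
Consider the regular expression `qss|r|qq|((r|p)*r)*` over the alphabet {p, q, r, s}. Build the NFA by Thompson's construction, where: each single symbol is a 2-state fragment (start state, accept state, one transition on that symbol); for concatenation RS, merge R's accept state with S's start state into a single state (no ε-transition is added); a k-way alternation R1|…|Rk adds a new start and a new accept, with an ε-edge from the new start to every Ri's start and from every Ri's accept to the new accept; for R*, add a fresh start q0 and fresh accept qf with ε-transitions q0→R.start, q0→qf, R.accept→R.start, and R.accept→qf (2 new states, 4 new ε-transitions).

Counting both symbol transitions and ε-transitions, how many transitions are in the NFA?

29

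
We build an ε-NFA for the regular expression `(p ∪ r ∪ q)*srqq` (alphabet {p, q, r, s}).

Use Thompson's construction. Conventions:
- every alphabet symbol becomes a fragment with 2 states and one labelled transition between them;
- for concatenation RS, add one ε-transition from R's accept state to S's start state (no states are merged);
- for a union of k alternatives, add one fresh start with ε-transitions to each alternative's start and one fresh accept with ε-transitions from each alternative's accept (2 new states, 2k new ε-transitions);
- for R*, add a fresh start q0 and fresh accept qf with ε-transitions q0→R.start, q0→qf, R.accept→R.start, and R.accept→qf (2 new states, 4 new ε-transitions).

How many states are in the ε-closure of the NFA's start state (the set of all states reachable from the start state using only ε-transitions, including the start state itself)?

Compute the ε-closure size of each fragment's start state recursively; a symbol fragment's start has no outgoing ε-edge, so its closure is just itself (size 1).
  p ∪ r ∪ q : new start ε-reaches every alternative's start; none of them accept ε, so the new accept is not reached: |ε-closure| = 1 + 1 + 1 + 1 = 4
  (p ∪ r ∪ q)* : new start has ε-edges to the inner start and to the new accept, so |ε-closure| = 2 + 4 = 6
  (p ∪ r ∪ q)*srqq : the left operand accepts ε, so the closure extends into the next operand (via the concat ε-link); |ε-closure| = 6 + 1 = 7

7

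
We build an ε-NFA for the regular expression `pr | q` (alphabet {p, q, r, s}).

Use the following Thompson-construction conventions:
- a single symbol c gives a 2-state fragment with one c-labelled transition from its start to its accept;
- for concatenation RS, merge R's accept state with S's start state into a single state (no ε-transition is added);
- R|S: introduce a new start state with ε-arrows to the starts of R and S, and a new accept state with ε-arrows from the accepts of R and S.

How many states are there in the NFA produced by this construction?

Recursing over subexpressions:
Each of the 3 symbol leaves contributes a 2-state fragment.
  pr — 3 states
  pr | q — 7 states

7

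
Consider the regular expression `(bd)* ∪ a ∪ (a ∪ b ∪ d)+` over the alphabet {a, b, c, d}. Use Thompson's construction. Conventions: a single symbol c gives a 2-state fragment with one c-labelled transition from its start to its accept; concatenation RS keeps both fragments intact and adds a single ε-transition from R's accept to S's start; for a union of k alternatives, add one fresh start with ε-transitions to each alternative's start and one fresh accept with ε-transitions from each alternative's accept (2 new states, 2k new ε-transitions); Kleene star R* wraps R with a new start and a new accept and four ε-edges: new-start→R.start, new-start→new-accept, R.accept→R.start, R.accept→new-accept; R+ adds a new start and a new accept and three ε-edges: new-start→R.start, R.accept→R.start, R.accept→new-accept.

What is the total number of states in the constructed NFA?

By structural recursion:
Each of the 6 symbol leaves contributes a 2-state fragment.
  bd — 4 states
  (bd)* — 6 states
  a ∪ b ∪ d — 8 states
  (a ∪ b ∪ d)+ — 10 states
  (bd)* ∪ a ∪ (a ∪ b ∪ d)+ — 20 states

20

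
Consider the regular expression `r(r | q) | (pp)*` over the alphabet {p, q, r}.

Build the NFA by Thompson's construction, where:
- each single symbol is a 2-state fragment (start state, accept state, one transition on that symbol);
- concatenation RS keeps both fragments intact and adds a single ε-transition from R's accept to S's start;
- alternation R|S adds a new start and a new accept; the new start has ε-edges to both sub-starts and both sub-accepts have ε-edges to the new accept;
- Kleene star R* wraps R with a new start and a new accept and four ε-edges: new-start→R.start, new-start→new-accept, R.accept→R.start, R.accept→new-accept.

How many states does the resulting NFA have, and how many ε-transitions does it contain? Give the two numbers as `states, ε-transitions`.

Per subexpression:
Each of the 5 symbol leaves contributes 2 states and 0 ε-transitions.
  r | q = 6 states, 4 ε-transitions
  r(r | q) = 8 states, 5 ε-transitions
  pp = 4 states, 1 ε-transition
  (pp)* = 6 states, 5 ε-transitions
  r(r | q) | (pp)* = 16 states, 14 ε-transitions

16, 14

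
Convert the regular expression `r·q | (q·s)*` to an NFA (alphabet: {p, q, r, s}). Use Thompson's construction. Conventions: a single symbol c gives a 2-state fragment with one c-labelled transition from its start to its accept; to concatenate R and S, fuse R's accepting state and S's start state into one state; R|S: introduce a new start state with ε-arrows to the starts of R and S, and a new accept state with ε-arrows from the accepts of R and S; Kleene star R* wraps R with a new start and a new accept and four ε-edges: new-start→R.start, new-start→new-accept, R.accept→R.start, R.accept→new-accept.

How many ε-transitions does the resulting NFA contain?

8

Building bottom-up:
Each of the 4 symbol leaves contributes 0 ε-transitions.
  r·q → 0 ε-transitions
  q·s → 0 ε-transitions
  (q·s)* → 4 ε-transitions
  r·q | (q·s)* → 8 ε-transitions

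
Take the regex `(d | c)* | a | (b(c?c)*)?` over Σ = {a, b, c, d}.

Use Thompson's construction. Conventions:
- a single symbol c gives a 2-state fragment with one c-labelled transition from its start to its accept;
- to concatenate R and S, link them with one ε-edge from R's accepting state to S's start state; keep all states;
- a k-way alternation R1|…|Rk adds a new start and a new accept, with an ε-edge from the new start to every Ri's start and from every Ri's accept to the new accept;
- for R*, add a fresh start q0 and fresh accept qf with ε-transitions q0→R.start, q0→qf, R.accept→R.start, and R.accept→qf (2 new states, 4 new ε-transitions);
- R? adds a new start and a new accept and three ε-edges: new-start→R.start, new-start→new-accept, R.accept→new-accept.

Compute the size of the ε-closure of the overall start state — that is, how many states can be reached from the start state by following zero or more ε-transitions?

11

Let C(F) = |ε-closure(F.start)| within fragment F, and note whether F accepts ε. Symbol fragments have C = 1 and do not accept ε. Then:
  d | c → |closure| = 1 + 1 + 1 = 3 (the new accept is not ε-reachable since no branch accepts ε)
  (d | c)* → |closure| = 1 (new start) + 3 (body) + 1 (new accept) = 5
  c? → new start has ε-edges to the inner start and to the new accept, so |closure| = 2 + 1 = 3
  c?c → |closure| = 3 + 1 = 4 (closure spills across the concat boundary because the left factor accepts ε)
  (c?c)* → |closure| = 1 (new start) + 4 (body) + 1 (new accept) = 6
  b(c?c)* → |closure| equals the left operand's closure size = 1 (its accept is not ε-reachable, so the closure stops there)
  (b(c?c)*)? → |closure| = 1 (new start) + 1 (body) + 1 (new accept, via ε) = 3
  (d | c)* | a | (b(c?c)*)? → |closure| = 1 (new start) + (5 + 1 + 3) + 1 (new accept, since some branch ε-reaches its own accept) = 11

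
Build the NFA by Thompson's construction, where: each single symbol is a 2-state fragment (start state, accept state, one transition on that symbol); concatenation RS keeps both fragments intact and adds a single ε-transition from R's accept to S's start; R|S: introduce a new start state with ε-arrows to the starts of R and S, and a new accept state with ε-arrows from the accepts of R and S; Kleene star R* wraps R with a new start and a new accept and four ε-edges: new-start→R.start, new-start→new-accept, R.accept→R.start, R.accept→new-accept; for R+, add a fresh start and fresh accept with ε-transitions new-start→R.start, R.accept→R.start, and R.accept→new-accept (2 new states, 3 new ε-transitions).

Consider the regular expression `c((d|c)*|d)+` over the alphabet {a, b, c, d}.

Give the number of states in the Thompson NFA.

16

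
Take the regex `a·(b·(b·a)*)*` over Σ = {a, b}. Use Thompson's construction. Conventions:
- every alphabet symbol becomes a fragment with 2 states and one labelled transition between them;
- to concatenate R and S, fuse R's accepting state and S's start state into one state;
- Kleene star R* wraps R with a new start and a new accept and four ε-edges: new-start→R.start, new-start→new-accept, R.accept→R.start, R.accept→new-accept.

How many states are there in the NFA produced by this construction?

9

Per subexpression:
Each of the 4 symbol leaves contributes a 2-state fragment.
  b·a → 3 states
  (b·a)* → 5 states
  b·(b·a)* → 6 states
  (b·(b·a)*)* → 8 states
  a·(b·(b·a)*)* → 9 states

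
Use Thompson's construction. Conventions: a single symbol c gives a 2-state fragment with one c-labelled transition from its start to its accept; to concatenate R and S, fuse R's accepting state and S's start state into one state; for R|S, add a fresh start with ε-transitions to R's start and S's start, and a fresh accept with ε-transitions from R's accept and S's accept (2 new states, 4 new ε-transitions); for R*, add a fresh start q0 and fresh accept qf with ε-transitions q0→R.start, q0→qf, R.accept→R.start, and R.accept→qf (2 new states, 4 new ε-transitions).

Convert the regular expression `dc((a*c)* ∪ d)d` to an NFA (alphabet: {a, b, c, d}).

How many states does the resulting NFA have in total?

Per subexpression:
Each of the 6 symbol leaves contributes a 2-state fragment.
  a* → 4 states
  a*c → 5 states
  (a*c)* → 7 states
  (a*c)* ∪ d → 11 states
  dc((a*c)* ∪ d)d → 14 states

14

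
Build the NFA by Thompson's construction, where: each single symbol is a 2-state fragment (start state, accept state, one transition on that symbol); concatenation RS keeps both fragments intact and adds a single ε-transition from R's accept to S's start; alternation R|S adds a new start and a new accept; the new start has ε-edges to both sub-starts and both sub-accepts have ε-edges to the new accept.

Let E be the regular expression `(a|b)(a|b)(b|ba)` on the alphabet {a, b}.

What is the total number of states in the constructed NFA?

20

Per subexpression:
Each of the 7 symbol leaves contributes a 2-state fragment.
  a|b : 6 states
  a|b : 6 states
  ba : 4 states
  b|ba : 8 states
  (a|b)(a|b)(b|ba) : 20 states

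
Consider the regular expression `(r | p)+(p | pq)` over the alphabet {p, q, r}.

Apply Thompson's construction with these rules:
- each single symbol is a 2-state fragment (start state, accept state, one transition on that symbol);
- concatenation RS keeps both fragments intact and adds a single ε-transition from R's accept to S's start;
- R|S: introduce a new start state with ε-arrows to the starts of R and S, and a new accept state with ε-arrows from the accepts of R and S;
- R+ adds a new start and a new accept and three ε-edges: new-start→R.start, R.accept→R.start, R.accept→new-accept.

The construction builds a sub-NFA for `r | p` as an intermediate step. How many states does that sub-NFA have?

6

Fragment for `r | p`:
Each of the 2 symbol leaves contributes a 2-state fragment.
  r | p → 6 states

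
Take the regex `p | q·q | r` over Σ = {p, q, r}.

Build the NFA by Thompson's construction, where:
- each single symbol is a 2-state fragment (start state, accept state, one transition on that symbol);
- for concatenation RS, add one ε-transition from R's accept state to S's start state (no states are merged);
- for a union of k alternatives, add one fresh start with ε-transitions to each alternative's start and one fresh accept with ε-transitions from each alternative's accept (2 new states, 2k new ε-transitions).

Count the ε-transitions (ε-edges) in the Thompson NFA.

7

Recursing over subexpressions:
Each of the 4 symbol leaves contributes 0 ε-transitions.
  q·q — 1 ε-transition
  p | q·q | r — 7 ε-transitions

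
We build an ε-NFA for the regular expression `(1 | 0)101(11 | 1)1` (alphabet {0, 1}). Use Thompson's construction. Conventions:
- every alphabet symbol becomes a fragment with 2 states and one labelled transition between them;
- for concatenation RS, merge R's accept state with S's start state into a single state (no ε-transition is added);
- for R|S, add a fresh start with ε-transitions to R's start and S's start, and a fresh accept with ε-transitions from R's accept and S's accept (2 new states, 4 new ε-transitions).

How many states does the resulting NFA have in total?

Per subexpression:
Each of the 9 symbol leaves contributes a 2-state fragment.
  1 | 0 = 6 states
  11 = 3 states
  11 | 1 = 7 states
  (1 | 0)101(11 | 1)1 = 16 states

16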